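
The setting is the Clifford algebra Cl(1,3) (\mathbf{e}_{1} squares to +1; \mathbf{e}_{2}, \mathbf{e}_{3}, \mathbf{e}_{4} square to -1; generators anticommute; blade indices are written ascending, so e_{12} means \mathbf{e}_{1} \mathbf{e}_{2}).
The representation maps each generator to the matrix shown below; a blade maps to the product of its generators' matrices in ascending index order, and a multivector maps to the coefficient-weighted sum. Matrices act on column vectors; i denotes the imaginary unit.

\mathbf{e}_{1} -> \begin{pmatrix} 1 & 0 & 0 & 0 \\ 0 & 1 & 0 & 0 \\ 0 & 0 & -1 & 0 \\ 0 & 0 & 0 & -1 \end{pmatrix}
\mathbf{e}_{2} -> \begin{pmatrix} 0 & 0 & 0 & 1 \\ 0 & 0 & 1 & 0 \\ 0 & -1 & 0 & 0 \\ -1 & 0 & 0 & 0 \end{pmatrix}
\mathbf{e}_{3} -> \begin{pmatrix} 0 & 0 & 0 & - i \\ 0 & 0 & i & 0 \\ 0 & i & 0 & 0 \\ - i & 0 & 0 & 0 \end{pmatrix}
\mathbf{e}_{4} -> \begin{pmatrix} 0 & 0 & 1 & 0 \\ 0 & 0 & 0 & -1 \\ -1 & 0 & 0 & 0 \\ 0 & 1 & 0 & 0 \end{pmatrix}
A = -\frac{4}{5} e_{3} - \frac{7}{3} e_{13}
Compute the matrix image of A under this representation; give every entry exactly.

Bivector images (products of the table entries): rho(e_{13}) = rho(\mathbf{e}_{1})rho(\mathbf{e}_{3}) = \begin{pmatrix} 0 & 0 & 0 & - i \\ 0 & 0 & i & 0 \\ 0 & - i & 0 & 0 \\ i & 0 & 0 & 0 \end{pmatrix}.
M = (-\frac{4}{5})*rho(e_{3}) + (-\frac{7}{3})*rho(e_{13}), summed entrywise:
Answer: \begin{pmatrix} 0 & 0 & 0 & \frac{47 i}{15} \\ 0 & 0 & - \frac{47 i}{15} & 0 \\ 0 & \frac{23 i}{15} & 0 & 0 \\ - \frac{23 i}{15} & 0 & 0 & 0 \end{pmatrix}


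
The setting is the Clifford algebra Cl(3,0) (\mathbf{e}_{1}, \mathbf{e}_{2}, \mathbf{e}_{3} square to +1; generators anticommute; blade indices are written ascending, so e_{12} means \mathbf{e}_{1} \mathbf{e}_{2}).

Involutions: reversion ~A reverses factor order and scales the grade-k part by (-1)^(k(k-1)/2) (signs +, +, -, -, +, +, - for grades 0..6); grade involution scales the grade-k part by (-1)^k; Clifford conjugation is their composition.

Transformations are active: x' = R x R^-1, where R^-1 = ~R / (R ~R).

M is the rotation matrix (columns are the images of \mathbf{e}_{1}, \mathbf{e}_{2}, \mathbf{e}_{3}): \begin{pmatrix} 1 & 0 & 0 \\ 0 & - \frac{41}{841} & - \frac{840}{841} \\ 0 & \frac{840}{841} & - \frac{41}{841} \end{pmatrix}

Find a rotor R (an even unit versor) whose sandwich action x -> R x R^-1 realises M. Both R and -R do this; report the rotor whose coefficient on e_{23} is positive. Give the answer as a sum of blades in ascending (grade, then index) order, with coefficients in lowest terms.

Method: write R = a + b12*e_{12} + b13*e_{13} + b23*e_{23} with a^2 + b12^2 + b13^2 + b23^2 = 1 (so R^-1 = ~R). Expanding the columns R e_j ~R gives tr M = 4a^2 - 1 and, from the antisymmetric part, M21 - M12 = -4a*b12, M13 - M31 = 4a*b13, M32 - M23 = -4a*b23.
Here tr M = \frac{759}{841}, so a^2 = (1 + tr M)/4 = \frac{400}{841} and a = ±\frac{20}{29}. Taking a = \frac{20}{29}: M21 - M12 = 0, M13 - M31 = 0, M32 - M23 = \frac{1680}{841}, giving b12 = 0, b13 = 0, b23 = -\frac{21}{29}, i.e. R = \frac{20}{29} - \frac{21}{29} e_{23}.
Its e_{23} coefficient is negative, so report the other preimage -R.
Answer: -\frac{20}{29} + \frac{21}{29} e_{23}. Key observation: the double cover Spin(3) -> SO(3) sends R and -R to the same matrix (trace \frac{759}{841} here), so the stated sign of the e_{23} coefficient is what selects one sheet.


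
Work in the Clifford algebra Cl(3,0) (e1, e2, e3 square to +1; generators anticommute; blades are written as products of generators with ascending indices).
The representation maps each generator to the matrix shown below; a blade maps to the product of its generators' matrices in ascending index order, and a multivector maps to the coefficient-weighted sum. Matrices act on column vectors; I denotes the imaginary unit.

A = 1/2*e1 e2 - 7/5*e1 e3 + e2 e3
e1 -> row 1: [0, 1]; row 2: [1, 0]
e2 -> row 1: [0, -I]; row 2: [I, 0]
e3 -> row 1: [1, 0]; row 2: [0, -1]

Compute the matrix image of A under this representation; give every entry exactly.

Bivector images (products of the table entries): rho(e1 e2) = rho(e1)rho(e2) = row 1: [I, 0]; row 2: [0, -I]; rho(e1 e3) = rho(e1)rho(e3) = row 1: [0, -1]; row 2: [1, 0]; rho(e2 e3) = rho(e2)rho(e3) = row 1: [0, I]; row 2: [I, 0].
M = (1/2)*rho(e1 e2) + (-7/5)*rho(e1 e3) + (1)*rho(e2 e3), summed entrywise:
Answer: row 1: [I/2, 7/5 + I]; row 2: [-7/5 + I, -I/2]


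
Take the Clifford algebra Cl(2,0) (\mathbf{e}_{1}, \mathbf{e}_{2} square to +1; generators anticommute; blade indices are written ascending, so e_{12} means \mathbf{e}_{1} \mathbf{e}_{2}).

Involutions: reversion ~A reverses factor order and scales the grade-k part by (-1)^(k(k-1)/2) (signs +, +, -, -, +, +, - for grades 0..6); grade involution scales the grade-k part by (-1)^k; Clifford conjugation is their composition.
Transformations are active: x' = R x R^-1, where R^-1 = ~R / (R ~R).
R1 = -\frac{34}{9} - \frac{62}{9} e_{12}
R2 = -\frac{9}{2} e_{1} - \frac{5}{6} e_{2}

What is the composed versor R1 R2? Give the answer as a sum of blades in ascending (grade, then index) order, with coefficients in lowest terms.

Distribute over the terms of R1 (each basis-blade product reordered to ascending indices, repeated generators contracted through their squares):
(-\frac{34}{9}) R2 = 17 e_{1} + \frac{85}{27} e_{2}
(-\frac{62}{9} e_{12}) R2 = \frac{155}{27} e_{1} - 31 e_{2}
Summing the partial products and collecting blades:
Answer: \frac{614}{27} e_{1} - \frac{752}{27} e_{2}


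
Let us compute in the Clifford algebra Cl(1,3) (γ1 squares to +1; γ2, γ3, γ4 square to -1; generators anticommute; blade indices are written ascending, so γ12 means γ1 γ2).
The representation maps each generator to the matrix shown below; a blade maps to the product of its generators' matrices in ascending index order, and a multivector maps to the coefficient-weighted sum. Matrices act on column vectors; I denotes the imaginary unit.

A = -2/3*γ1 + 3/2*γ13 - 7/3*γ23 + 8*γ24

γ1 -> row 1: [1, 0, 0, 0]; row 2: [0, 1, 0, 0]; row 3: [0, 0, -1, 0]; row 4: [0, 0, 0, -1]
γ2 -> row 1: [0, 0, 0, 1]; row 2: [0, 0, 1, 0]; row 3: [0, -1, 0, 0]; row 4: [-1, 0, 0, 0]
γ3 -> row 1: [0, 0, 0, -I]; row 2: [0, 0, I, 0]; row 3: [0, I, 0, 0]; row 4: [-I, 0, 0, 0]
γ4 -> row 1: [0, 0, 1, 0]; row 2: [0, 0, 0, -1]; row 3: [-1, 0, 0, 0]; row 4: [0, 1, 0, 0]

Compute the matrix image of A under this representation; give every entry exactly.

Bivector images (products of the table entries): rho(γ13) = rho(γ1)rho(γ3) = row 1: [0, 0, 0, -I]; row 2: [0, 0, I, 0]; row 3: [0, -I, 0, 0]; row 4: [I, 0, 0, 0]; rho(γ23) = rho(γ2)rho(γ3) = row 1: [-I, 0, 0, 0]; row 2: [0, I, 0, 0]; row 3: [0, 0, -I, 0]; row 4: [0, 0, 0, I]; rho(γ24) = rho(γ2)rho(γ4) = row 1: [0, 1, 0, 0]; row 2: [-1, 0, 0, 0]; row 3: [0, 0, 0, 1]; row 4: [0, 0, -1, 0].
M = (-2/3)*rho(γ1) + (3/2)*rho(γ13) + (-7/3)*rho(γ23) + (8)*rho(γ24), summed entrywise:
Answer: row 1: [-2/3 + 7*I/3, 8, 0, -3*I/2]; row 2: [-8, -2/3 - 7*I/3, 3*I/2, 0]; row 3: [0, -3*I/2, 2/3 + 7*I/3, 8]; row 4: [3*I/2, 0, -8, 2/3 - 7*I/3]


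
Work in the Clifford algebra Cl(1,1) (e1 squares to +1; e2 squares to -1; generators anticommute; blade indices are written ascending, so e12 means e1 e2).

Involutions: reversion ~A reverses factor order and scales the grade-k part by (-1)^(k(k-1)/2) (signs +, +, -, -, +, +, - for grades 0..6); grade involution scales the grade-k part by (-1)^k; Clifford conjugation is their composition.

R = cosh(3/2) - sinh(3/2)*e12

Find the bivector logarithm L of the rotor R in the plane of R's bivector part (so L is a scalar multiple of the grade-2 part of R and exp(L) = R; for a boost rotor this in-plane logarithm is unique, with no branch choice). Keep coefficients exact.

The scalar part of R is cosh(3/2), which fixes the rapidity magnitude through cosh (cosh is even, so it cannot fix the sign — the bivector part carries that); dividing the bivector part by sinh of the rapidity gives the plane, and L = rapidity * plane, where the joint sign ambiguity of (rapidity, plane) cancels in the product.
Concretely: cosh(rapidity) = cosh(3/2) gives rapidity = ±3/2, and since rapidity/sinh(rapidity) is even the sign is immaterial: L = (rapidity/sinh(rapidity)) * <R>_2 = (3/(2*sinh(3/2))) * <R>_2.
Answer: -3/2*e12


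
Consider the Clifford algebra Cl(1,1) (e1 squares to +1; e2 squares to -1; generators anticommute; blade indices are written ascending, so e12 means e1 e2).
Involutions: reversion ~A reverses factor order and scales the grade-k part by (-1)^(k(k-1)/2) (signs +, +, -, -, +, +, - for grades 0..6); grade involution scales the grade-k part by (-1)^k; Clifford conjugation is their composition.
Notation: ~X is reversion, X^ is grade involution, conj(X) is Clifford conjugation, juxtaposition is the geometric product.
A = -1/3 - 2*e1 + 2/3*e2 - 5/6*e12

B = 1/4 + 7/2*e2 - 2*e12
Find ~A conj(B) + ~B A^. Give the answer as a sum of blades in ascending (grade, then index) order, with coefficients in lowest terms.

first term: 47/12 + 15/4*e1 - 8/3*e2 + 157/24*e12
second term: 7/12 - 13/12*e1 - 16/3*e2 - 63/8*e12
Answer: 9/2 + 8/3*e1 - 8*e2 - 4/3*e12


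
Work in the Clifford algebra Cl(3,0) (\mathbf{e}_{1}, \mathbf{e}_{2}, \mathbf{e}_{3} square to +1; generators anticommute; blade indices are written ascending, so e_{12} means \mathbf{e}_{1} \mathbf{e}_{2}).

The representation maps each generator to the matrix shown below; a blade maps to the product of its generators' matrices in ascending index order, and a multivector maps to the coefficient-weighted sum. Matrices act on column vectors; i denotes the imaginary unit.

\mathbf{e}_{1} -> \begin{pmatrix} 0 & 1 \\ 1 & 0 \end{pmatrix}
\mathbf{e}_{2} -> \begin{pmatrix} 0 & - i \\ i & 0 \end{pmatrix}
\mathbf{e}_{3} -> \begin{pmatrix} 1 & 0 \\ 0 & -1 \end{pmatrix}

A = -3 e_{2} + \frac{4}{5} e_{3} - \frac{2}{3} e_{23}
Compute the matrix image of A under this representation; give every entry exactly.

Bivector images (products of the table entries): rho(e_{23}) = rho(\mathbf{e}_{2})rho(\mathbf{e}_{3}) = \begin{pmatrix} 0 & i \\ i & 0 \end{pmatrix}.
M = (-3)*rho(e_{2}) + (\frac{4}{5})*rho(e_{3}) + (-\frac{2}{3})*rho(e_{23}), summed entrywise:
Answer: \begin{pmatrix} \frac{4}{5} & \frac{7 i}{3} \\ - \frac{11 i}{3} & - \frac{4}{5} \end{pmatrix}


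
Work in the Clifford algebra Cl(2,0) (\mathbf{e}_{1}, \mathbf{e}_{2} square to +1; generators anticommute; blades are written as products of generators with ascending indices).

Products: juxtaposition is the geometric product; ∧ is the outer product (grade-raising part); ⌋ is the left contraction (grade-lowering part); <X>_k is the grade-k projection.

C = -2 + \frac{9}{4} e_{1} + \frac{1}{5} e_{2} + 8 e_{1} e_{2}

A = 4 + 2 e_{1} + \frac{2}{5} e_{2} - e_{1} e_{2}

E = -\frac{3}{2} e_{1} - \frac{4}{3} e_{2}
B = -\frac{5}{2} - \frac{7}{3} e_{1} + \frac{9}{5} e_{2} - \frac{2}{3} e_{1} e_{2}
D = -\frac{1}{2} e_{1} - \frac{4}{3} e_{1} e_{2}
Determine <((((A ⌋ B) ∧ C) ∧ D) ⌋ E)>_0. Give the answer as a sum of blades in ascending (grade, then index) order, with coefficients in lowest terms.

step 1: -\frac{1096}{75} - \frac{136}{15} e_{1} + \frac{88}{15} e_{2} - \frac{8}{3} e_{1} e_{2}
step 2: \frac{2192}{75} - \frac{1106}{75} e_{1} - \frac{1832}{125} e_{2} - \frac{9494}{75} e_{1} e_{2}
step 3: -\frac{1096}{75} e_{1} - \frac{52084}{1125} e_{1} e_{2}
step 4: \frac{548}{25}
step 5: \frac{548}{25}
Answer: \frac{548}{25}


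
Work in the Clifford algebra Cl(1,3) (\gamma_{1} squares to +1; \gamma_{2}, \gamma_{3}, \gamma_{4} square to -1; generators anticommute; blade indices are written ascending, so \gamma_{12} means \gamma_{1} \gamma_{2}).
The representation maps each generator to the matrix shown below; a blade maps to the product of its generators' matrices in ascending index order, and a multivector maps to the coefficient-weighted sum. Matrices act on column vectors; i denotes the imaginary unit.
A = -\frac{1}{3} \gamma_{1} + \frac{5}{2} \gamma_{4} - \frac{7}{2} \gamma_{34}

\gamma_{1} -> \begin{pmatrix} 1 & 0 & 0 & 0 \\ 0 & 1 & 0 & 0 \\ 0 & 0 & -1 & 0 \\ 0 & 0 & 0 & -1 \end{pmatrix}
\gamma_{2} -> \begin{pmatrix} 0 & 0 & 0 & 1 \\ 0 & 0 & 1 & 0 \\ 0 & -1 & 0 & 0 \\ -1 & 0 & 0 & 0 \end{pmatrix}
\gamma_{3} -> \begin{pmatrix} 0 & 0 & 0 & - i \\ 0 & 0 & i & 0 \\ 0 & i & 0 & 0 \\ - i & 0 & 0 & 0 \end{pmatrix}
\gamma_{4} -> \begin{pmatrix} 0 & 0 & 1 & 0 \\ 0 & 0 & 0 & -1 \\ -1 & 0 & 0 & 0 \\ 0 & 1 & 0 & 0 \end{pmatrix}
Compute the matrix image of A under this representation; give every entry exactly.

Bivector images (products of the table entries): rho(\gamma_{34}) = rho(\gamma_{3})rho(\gamma_{4}) = \begin{pmatrix} 0 & - i & 0 & 0 \\ - i & 0 & 0 & 0 \\ 0 & 0 & 0 & - i \\ 0 & 0 & - i & 0 \end{pmatrix}.
M = (-\frac{1}{3})*rho(\gamma_{1}) + (\frac{5}{2})*rho(\gamma_{4}) + (-\frac{7}{2})*rho(\gamma_{34}), summed entrywise:
Answer: \begin{pmatrix} - \frac{1}{3} & \frac{7 i}{2} & \frac{5}{2} & 0 \\ \frac{7 i}{2} & - \frac{1}{3} & 0 & - \frac{5}{2} \\ - \frac{5}{2} & 0 & \frac{1}{3} & \frac{7 i}{2} \\ 0 & \frac{5}{2} & \frac{7 i}{2} & \frac{1}{3} \end{pmatrix}


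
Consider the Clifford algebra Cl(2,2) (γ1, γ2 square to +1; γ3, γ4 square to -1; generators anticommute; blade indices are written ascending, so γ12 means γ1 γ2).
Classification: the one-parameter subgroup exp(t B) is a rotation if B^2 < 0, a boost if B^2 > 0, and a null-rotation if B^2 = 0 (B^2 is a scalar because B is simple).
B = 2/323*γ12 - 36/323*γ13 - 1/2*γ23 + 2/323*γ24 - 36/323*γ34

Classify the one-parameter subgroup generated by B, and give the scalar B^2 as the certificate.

B^2 term by term: the squares give (2/323)^2*(γ12)^2 + (-36/323)^2*(γ13)^2 + (-1/2)^2*(γ23)^2 + (2/323)^2*(γ24)^2 + (-36/323)^2*(γ34)^2 = 4/104329*(-1) + 1296/104329*(+1) + 1/4*(+1) + 4/104329*(+1) + 1296/104329*(-1) = 1/4 (each basis 2-blade squares to minus the product of its generators' squares); cross terms between blades sharing an index anticommute and cancel; the commuting (index-disjoint) pairs give grade-4 terms 2*c*c'*(blade product), which cancel blade by blade — γ1234: -144/104329 + 144/104329 = 0 — confirming B is simple. So B^2 = 1/4.
Answer: boost, certificate B^2 = 1/4. Check the certificate: B^2 = 1/4, and that sign is decisive whatever form B takes.


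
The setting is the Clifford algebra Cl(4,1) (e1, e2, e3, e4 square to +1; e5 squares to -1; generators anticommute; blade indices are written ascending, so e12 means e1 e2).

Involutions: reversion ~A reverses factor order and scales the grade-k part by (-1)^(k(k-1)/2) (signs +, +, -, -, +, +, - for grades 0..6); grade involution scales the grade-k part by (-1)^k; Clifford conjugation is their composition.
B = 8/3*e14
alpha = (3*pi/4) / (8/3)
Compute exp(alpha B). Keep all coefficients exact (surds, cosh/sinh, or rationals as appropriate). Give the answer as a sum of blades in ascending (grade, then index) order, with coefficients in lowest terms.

B^2 = (8/3)^2*(e14)^2 = 64/9*(-1) = -64/9 (a basis 2-blade squares to minus the product of its generators' squares).
B^2 = -64/9 — B^2 < 0, so the exponential closes trigonometrically: l = 8/3, alpha*l = 3*pi/4, so exp(alpha B) = cos(3*pi/4) + (sin(3*pi/4)/(8/3))*B = -sqrt(2)/2 + (3*sqrt(2)/16)*B.
Answer: -sqrt(2)/2 + sqrt(2)/2*e14


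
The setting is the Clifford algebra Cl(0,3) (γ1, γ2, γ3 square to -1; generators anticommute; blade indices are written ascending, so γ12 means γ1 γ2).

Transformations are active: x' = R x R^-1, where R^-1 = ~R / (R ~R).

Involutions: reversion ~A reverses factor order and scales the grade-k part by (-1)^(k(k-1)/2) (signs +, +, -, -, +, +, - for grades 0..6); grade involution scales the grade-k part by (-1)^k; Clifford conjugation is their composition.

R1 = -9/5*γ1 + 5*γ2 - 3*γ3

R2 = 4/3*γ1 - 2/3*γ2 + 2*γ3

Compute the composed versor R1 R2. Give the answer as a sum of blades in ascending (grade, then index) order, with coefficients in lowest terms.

Distribute over the terms of R1 (each basis-blade product reordered to ascending indices, repeated generators contracted through their squares):
(-9/5*γ1) R2 = 12/5 + 6/5*γ12 - 18/5*γ13
(5*γ2) R2 = 10/3 - 20/3*γ12 + 10*γ23
(-3*γ3) R2 = 6 + 4*γ13 - 2*γ23
Summing the partial products and collecting blades:
Answer: 176/15 - 82/15*γ12 + 2/5*γ13 + 8*γ23


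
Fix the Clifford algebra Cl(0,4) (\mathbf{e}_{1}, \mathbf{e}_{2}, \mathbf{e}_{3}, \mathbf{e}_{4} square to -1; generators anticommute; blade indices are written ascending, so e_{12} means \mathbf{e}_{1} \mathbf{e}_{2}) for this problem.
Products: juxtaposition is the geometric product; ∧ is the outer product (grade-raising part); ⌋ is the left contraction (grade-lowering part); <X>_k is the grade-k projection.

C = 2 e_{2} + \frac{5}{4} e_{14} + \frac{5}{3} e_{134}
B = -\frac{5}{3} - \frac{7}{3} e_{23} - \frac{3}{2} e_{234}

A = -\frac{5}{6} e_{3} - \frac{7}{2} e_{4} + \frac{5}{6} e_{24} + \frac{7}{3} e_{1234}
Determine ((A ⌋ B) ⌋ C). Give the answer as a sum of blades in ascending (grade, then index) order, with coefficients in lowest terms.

step 1: \frac{35}{18} e_{2} - \frac{5}{4} e_{3} - \frac{21}{4} e_{23} + \frac{5}{4} e_{24}
step 2: -\frac{35}{9} - \frac{25}{12} e_{14}
Answer: -\frac{35}{9} - \frac{25}{12} e_{14}


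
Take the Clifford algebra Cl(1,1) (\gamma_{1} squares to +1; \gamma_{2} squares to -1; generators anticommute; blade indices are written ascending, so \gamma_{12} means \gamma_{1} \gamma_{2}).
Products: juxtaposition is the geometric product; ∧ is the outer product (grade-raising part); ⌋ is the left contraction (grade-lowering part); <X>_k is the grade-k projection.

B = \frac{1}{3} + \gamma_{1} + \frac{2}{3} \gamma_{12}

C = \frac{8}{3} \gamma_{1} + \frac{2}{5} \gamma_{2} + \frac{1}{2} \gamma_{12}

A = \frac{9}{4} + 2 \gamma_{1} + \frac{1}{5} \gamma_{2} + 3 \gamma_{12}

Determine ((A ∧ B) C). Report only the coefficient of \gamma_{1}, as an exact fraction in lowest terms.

step 1: \frac{3}{4} + \frac{35}{12} \gamma_{1} + \frac{1}{15} \gamma_{2} + \frac{23}{10} \gamma_{12}
step 2: \frac{8011}{900} + \frac{167}{150} \gamma_{1} - \frac{35}{8} \gamma_{2} + \frac{491}{360} \gamma_{12}
Answer: \frac{167}{150}


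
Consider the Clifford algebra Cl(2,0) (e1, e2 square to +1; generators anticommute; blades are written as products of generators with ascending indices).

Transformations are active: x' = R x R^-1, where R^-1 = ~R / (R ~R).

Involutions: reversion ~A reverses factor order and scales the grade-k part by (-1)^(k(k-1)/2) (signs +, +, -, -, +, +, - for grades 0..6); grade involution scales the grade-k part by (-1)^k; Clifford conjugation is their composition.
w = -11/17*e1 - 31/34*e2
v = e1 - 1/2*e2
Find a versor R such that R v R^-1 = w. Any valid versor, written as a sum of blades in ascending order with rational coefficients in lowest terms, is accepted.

The midline construction: v and w both square to 5/4, so reflecting in their sum 6/17*e1 - 24/17*e2 exchanges them.
Answer: 6/17*e1 - 24/17*e2


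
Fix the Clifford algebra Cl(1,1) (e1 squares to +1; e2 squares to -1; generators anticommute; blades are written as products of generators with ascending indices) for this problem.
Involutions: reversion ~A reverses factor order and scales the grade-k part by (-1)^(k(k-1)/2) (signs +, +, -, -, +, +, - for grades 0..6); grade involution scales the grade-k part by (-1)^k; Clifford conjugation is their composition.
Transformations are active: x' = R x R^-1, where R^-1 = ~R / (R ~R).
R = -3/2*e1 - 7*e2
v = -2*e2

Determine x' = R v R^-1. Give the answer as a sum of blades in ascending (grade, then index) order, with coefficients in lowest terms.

~R = -3/2*e1 - 7*e2, and R ~R = -187/4, so R^-1 = ~R / (-187/4).
R v = -14 + 3*e1 e2
Answer: -168/187*e1 - 410/187*e2


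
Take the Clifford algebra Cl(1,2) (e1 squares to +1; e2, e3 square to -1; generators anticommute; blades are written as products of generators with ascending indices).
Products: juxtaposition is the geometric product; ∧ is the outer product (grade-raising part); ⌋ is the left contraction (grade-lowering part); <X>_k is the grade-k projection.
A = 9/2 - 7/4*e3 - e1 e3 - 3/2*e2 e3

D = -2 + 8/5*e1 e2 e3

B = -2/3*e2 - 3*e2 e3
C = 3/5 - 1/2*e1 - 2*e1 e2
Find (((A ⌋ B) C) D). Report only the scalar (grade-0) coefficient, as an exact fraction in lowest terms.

step 1: -9/2 + 9/4*e2 - 27/2*e2 e3
step 2: -27/10 - 9/4*e1 + 27/20*e2 + 81/8*e1 e2 + 27*e1 e3 - 81/10*e2 e3 + 27/4*e1 e2 e3
step 3: -27/5 + 873/50*e1 - 459/10*e2 + 81/5*e3 - 81/4*e1 e2 - 1296/25*e1 e3 + 63/5*e2 e3 - 891/50*e1 e2 e3
Answer: -27/5


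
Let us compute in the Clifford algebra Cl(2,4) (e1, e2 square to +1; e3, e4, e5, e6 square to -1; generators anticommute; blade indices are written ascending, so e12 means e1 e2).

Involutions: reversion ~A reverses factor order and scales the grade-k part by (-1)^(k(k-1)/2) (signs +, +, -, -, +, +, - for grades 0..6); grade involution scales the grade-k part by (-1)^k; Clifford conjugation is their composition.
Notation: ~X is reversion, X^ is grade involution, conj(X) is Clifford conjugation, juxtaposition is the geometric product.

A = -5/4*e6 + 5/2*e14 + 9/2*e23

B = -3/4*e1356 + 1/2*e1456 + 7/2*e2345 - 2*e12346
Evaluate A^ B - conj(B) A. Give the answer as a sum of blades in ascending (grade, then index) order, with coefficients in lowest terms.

first term: 63/4*e45 + 5/4*e56 - 15/16*e135 + 5/8*e145 - 9*e146 - 5*e236 + 5/2*e1234 - 35/4*e1235 + 27/8*e1256 - 15/8*e3456 + 35/8*e23456 + 9/4*e123456
second term: 63/4*e45 + 5/4*e56 - 15/16*e135 + 5/8*e145 + 9*e146 + 5*e236 + 5/2*e1234 + 35/4*e1235 - 27/8*e1256 + 15/8*e3456 - 35/8*e23456 + 9/4*e123456
Answer: -18*e146 - 10*e236 - 35/2*e1235 + 27/4*e1256 - 15/4*e3456 + 35/4*e23456


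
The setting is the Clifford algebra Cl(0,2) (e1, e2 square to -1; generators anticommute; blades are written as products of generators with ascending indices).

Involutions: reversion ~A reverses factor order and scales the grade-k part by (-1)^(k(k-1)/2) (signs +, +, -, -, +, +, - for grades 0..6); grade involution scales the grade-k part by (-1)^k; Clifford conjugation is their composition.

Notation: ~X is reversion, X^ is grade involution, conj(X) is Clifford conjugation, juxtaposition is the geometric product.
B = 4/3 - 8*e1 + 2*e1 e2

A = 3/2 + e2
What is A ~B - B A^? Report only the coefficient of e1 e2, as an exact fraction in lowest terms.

first term: 2 - 14*e1 + 4/3*e2 + 5*e1 e2
second term: 2 - 10*e1 - 4/3*e2 + 11*e1 e2
Answer: -6


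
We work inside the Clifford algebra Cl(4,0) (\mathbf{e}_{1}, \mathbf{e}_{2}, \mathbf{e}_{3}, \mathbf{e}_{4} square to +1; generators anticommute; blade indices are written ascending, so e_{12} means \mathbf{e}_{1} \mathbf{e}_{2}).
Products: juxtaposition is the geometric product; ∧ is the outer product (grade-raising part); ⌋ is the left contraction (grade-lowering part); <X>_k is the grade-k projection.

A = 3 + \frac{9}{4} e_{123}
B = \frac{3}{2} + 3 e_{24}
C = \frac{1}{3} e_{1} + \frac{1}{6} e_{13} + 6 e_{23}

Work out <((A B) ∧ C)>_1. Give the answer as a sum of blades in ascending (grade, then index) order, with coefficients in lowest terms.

step 1: \frac{9}{2} + 9 e_{24} + \frac{27}{8} e_{123} - \frac{27}{4} e_{134}
step 2: \frac{3}{2} e_{1} + \frac{3}{4} e_{13} + 27 e_{23} + 3 e_{124} - \frac{3}{2} e_{1234}
step 3: \frac{3}{2} e_{1}
Answer: \frac{3}{2} e_{1}


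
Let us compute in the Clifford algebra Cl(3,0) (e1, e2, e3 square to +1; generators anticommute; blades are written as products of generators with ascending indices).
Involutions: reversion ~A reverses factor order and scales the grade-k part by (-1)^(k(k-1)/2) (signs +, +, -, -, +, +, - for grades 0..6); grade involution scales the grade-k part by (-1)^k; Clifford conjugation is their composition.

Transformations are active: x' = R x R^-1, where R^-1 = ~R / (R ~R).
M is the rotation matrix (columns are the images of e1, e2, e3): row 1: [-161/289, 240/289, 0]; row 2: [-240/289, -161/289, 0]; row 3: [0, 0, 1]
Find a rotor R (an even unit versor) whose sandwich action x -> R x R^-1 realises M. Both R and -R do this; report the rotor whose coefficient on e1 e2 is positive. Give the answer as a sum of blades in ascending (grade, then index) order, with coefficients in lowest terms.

Method: write R = a + b12*e1 e2 + b13*e1 e3 + b23*e2 e3 with a^2 + b12^2 + b13^2 + b23^2 = 1 (so R^-1 = ~R). Expanding the columns R e_j ~R gives tr M = 4a^2 - 1 and, from the antisymmetric part, M21 - M12 = -4a*b12, M13 - M31 = 4a*b13, M32 - M23 = -4a*b23.
Here tr M = -33/289, so a^2 = (1 + tr M)/4 = 64/289 and a = ±8/17. Taking a = 8/17: M21 - M12 = -480/289, M13 - M31 = 0, M32 - M23 = 0, giving b12 = 15/17, b13 = 0, b23 = 0, i.e. R = 8/17 + 15/17*e1 e2.
Its e1 e2 coefficient is already positive.
Answer: 8/17 + 15/17*e1 e2. Recall the cover is two-to-one: with M of trace -33/289, both preimages act alike, and the stated e1 e2 sign chooses the sheet.


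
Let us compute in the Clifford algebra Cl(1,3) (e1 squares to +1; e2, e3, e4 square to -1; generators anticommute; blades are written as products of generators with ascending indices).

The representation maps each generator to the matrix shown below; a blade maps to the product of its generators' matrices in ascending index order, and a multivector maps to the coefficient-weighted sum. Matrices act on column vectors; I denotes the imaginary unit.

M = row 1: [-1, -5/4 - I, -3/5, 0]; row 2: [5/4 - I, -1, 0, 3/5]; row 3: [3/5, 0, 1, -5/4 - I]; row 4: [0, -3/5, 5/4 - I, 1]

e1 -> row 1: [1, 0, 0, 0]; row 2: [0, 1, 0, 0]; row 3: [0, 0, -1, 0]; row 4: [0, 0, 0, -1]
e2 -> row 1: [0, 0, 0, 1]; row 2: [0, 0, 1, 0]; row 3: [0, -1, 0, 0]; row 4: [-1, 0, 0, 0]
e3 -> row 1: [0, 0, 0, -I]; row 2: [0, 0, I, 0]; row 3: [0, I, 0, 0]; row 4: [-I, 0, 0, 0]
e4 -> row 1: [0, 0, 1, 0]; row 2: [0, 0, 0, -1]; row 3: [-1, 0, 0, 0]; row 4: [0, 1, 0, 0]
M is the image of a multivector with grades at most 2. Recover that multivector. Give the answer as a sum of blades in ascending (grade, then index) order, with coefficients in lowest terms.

Method: the blade images are trace-orthogonal — tr(rho(e_A) rho(e_B)^-1) = 4 if A = B and 0 otherwise — and rho(e_A)^-1 = (e_A)^2 * rho(e_A) with (e_A)^2 = +1 or -1, so the coefficient of e_A in the preimage is (e_A)^2 * tr(M rho(e_A))/4.
Nonzero projections over blades of grade <= 2: e1: (e1)^2 = +1, tr(M rho(e1)) = -4, coefficient -1; e4: (e4)^2 = -1, tr(M rho(e4)) = 12/5, coefficient -3/5; e2 e4: (e2 e4)^2 = -1, tr(M rho(e2 e4)) = 5, coefficient -5/4; e3 e4: (e3 e4)^2 = -1, tr(M rho(e3 e4)) = -4, coefficient 1. Every other blade of grade <= 2 projects to 0.
Answer: -e1 - 3/5*e4 - 5/4*e2 e4 + e3 e4


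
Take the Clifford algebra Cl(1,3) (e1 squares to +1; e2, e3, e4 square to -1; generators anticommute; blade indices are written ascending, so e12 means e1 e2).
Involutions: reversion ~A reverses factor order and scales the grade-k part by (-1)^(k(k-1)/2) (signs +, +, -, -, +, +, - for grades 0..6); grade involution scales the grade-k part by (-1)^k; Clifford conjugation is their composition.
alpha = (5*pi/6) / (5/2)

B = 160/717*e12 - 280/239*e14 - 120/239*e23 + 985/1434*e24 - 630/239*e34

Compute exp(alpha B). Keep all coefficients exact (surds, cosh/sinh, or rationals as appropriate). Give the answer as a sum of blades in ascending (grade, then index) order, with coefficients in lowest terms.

B^2 term by term: the squares give (160/717)^2*(e12)^2 + (-280/239)^2*(e14)^2 + (-120/239)^2*(e23)^2 + (985/1434)^2*(e24)^2 + (-630/239)^2*(e34)^2 = 25600/514089*(+1) + 78400/57121*(+1) + 14400/57121*(-1) + 970225/2056356*(-1) + 396900/57121*(-1) = -25/4 (each basis 2-blade squares to minus the product of its generators' squares); cross terms between blades sharing an index anticommute and cancel; the commuting (index-disjoint) pairs give grade-4 terms 2*c*c'*(blade product), which cancel blade by blade — e1234: -67200/57121 + 67200/57121 = 0 — confirming B is simple. So B^2 = -25/4.
B^2 = -25/4 — a negative square means the series sums to a rotation: l = 5/2, alpha*l = 5*pi/6, so exp(alpha B) = cos(5*pi/6) + (sin(5*pi/6)/(5/2))*B = -sqrt(3)/2 + (1/5)*B.
Answer: -sqrt(3)/2 + 32/717*e12 - 56/239*e14 - 24/239*e23 + 197/1434*e24 - 126/239*e34


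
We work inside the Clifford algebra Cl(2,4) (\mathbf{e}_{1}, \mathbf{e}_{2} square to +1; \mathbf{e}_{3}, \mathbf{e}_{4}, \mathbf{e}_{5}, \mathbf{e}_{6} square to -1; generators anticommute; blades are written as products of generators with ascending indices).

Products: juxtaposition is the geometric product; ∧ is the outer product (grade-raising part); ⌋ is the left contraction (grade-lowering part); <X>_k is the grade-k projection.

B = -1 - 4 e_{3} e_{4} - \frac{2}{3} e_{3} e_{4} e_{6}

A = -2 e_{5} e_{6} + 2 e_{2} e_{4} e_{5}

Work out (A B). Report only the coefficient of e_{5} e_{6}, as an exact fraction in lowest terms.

step 1: 2 e_{5} e_{6} - 8 e_{2} e_{3} e_{5} - 2 e_{2} e_{4} e_{5} - \frac{4}{3} e_{3} e_{4} e_{5} - \frac{4}{3} e_{2} e_{3} e_{5} e_{6} + 8 e_{3} e_{4} e_{5} e_{6}
Answer: 2


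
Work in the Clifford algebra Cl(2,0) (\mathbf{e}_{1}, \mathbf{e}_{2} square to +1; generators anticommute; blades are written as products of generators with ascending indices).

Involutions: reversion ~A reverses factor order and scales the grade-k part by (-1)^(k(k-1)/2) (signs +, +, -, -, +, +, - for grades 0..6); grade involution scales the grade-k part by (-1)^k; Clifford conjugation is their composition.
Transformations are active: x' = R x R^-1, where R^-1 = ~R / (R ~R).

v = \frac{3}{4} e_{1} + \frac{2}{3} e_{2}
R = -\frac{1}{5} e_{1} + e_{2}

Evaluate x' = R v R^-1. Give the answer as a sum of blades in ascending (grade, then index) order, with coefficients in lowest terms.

~R = -\frac{1}{5} e_{1} + e_{2}, and R ~R = \frac{26}{25}, so R^-1 = ~R / (\frac{26}{25}).
R v = \frac{31}{60} - \frac{53}{60} e_{1} e_{2}
Answer: -\frac{37}{39} e_{1} + \frac{17}{52} e_{2}


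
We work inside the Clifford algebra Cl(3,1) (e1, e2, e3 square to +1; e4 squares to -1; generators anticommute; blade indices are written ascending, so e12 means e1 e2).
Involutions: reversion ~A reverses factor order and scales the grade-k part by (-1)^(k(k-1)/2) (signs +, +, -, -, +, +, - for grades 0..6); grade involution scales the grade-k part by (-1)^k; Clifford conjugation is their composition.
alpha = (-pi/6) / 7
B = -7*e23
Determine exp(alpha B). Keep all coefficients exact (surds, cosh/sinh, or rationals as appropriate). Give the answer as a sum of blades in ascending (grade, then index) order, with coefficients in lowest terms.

B^2 = (-7)^2*(e23)^2 = 49*(-1) = -49 (a basis 2-blade squares to minus the product of its generators' squares).
B^2 = -49 — the negative square puts this in the circular regime; l = 7, alpha*l = -pi/6, so exp(alpha B) = cos(-pi/6) + (sin(-pi/6)/7)*B = sqrt(3)/2 + (-1/14)*B.
Answer: sqrt(3)/2 + 1/2*e23


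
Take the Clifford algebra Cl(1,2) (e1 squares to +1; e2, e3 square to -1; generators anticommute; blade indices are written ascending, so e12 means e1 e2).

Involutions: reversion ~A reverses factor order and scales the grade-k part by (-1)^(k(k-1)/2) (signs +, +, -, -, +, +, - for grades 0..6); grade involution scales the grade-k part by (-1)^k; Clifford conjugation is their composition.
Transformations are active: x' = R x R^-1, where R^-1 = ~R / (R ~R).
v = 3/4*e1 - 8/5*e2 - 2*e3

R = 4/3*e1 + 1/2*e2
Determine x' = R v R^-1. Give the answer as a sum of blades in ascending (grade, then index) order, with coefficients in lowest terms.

~R = 4/3*e1 + 1/2*e2, and R ~R = 55/36, so R^-1 = ~R / (55/36).
R v = 9/5 - 301/120*e12 - 8/3*e13 - e23
Answer: 2631/1100*e1 + 764/275*e2 + 2*e3


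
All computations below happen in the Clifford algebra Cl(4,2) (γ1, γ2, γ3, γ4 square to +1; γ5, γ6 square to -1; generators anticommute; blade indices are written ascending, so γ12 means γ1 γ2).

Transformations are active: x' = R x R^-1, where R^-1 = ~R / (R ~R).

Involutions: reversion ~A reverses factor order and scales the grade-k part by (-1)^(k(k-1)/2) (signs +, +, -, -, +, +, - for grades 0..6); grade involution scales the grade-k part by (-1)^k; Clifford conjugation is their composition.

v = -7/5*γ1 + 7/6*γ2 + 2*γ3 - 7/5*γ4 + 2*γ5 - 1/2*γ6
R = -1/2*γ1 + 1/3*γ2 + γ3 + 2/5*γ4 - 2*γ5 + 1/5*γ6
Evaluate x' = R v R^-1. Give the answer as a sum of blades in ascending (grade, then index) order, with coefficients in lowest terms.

~R = -1/2*γ1 + 1/3*γ2 + γ3 + 2/5*γ4 - 2*γ5 + 1/5*γ6, and R ~R = -2267/900, so R^-1 = ~R / (-2267/900).
R v = 2983/450 - 7/60*γ12 + 2/5*γ13 + 63/50*γ14 - 19/5*γ15 + 53/100*γ16 - 1/2*γ23 - 14/15*γ24 + 3*γ25 - 2/5*γ26 - 11/5*γ34 + 6*γ35 - 9/10*γ36 - 2*γ45 + 2/25*γ46 + 3/5*γ56
Answer: 45699/11335*γ1 - 39733/13602*γ2 - 16466/2267*γ3 - 1599/2267*γ4 + 19330/2267*γ5 - 12529/22670*γ6


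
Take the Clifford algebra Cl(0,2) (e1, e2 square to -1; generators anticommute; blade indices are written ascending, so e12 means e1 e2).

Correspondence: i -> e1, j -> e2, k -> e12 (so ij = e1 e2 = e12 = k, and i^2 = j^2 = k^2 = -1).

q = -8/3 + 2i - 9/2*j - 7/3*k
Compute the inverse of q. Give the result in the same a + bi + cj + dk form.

In blades: q = -8/3 + 2*e1 - 9/2*e2 - 7/3*e12.
With qbar = -8/3 - 2*e1 + 9/2*e2 + 7/3*e12 (scalar fixed, mapped units negated), q qbar = 1325/36 (the sum of squared coefficients), so q^-1 = qbar / (1325/36) = -96/1325 - 72/1325*e1 + 162/1325*e2 + 84/1325*e12; translating back:
Answer: -96/1325 - 72/1325*i + 162/1325*j + 84/1325*k


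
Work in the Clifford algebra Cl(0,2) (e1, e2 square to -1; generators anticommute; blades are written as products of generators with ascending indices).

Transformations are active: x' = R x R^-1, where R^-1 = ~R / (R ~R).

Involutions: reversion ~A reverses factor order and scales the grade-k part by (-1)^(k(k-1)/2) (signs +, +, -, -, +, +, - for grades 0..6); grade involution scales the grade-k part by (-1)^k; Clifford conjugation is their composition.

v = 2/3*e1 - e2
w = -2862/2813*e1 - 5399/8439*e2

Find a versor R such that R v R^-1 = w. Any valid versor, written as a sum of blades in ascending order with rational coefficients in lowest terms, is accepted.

Take R = v + w = -2960/8439*e1 - 13838/8439*e2. Because q(v) = q(w) = -13/9, conjugation by R sends v exactly to w.
Answer: -2960/8439*e1 - 13838/8439*e2


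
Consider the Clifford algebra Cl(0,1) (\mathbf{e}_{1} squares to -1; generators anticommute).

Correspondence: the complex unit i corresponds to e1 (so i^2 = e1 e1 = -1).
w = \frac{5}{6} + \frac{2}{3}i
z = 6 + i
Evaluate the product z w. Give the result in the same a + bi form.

In blades: z = 6 + e_{1}, w = \frac{5}{6} + \frac{2}{3} e_{1}.
Distribute z over w term by term (generator squares from the signature, products reordered to ascending indices): (6)*w = 5 + 4 e_{1}; (e_{1})*w = -\frac{2}{3} + \frac{5}{6} e_{1}.
Sum: \frac{13}{3} + \frac{29}{6} e_{1}; translating back through the correspondence:
Answer: \frac{13}{3} + \frac{29}{6}i


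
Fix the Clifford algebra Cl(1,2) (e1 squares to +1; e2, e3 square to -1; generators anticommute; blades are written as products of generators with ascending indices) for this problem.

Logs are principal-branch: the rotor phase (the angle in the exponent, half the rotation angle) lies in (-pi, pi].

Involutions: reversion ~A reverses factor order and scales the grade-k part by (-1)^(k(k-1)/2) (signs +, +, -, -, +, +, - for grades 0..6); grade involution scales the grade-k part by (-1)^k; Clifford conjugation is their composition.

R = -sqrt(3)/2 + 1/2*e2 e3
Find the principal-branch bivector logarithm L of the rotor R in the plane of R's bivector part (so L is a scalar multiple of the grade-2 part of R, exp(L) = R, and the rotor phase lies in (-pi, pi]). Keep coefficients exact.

The scalar part of R is -sqrt(3)/2, so the principal-branch rotor phase is pinned; divide the bivector part by its sine to get the unit plane — L is the phase times that plane.
Concretely: cos(phase) = -sqrt(3)/2 gives phase = ±5*pi/6, and since phase/sin(phase) is even the sign is immaterial: L = (phase/sin(phase)) * <R>_2 = (5*pi/3) * <R>_2.
Answer: 5*pi/6*e2 e3


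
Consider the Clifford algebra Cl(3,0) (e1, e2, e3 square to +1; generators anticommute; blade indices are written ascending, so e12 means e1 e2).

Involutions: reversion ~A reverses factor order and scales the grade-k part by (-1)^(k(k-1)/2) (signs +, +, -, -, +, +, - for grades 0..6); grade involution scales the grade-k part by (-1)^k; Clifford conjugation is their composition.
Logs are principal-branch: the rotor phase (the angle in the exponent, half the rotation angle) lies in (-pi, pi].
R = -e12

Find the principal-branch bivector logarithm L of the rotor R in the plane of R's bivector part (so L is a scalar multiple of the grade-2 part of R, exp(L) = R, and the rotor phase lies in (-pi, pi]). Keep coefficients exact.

The scalar part of R is 0, which fixes the principal-branch rotor phase; the unit plane is then the bivector part divided by the sine of that phase, and L is that plane scaled by the phase.
Concretely: cos(phase) = 0 gives phase = ±pi/2, and since phase/sin(phase) is even the sign is immaterial: L = (phase/sin(phase)) * <R>_2 = (pi/2) * <R>_2.
Answer: -pi/2*e12


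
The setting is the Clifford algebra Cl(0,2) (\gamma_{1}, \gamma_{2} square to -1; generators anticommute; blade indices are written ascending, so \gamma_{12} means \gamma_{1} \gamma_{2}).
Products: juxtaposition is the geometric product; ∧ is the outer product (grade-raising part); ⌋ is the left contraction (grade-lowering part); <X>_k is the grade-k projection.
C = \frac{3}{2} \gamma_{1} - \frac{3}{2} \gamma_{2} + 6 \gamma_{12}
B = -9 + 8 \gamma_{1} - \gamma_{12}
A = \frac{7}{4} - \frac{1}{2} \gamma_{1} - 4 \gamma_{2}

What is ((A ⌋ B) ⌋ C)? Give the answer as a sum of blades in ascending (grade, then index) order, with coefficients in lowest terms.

step 1: -\frac{47}{4} + 18 \gamma_{1} - \frac{1}{2} \gamma_{2} - \frac{7}{4} \gamma_{12}
step 2: -\frac{69}{4} - \frac{165}{8} \gamma_{1} - \frac{723}{8} \gamma_{2} - \frac{141}{2} \gamma_{12}
Answer: -\frac{69}{4} - \frac{165}{8} \gamma_{1} - \frac{723}{8} \gamma_{2} - \frac{141}{2} \gamma_{12}


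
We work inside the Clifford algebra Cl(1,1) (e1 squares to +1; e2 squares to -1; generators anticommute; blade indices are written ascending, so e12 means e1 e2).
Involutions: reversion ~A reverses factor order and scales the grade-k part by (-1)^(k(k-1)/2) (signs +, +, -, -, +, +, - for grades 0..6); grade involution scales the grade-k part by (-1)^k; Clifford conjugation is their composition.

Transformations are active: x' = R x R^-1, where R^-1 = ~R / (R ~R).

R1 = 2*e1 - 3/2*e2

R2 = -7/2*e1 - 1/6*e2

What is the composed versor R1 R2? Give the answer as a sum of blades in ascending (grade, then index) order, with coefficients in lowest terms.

Distribute over the terms of R1 (each basis-blade product reordered to ascending indices, repeated generators contracted through their squares):
(2*e1) R2 = -7 - 1/3*e12
(-3/2*e2) R2 = -1/4 - 21/4*e12
Summing the partial products and collecting blades:
Answer: -29/4 - 67/12*e12


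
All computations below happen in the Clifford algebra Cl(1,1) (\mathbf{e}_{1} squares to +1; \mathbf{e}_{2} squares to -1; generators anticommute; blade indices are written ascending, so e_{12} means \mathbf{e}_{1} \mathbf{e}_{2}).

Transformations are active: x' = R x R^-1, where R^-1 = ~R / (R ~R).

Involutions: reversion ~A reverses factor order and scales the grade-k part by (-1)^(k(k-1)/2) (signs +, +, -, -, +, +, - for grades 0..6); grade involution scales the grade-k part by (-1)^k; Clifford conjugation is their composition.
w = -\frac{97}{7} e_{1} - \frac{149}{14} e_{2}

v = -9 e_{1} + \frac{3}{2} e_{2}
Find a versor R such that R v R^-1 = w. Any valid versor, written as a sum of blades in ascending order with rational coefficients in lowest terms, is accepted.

Equal squares first: v^2 = w^2 = \frac{315}{4}. Then v + w = -\frac{160}{7} e_{1} - \frac{64}{7} e_{2} is a versor taking v to w, provided it is invertible.
Answer: -\frac{160}{7} e_{1} - \frac{64}{7} e_{2}


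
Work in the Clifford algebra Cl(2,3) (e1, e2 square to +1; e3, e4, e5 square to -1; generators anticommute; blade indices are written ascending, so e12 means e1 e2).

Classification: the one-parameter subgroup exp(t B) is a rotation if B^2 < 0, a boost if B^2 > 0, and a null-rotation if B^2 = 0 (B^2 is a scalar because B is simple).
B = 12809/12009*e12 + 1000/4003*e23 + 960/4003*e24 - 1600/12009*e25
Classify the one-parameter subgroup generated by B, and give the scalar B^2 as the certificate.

B^2 term by term: the squares give (12809/12009)^2*(e12)^2 + (1000/4003)^2*(e23)^2 + (960/4003)^2*(e24)^2 + (-1600/12009)^2*(e25)^2 = 164070481/144216081*(-1) + 1000000/16024009*(+1) + 921600/16024009*(+1) + 2560000/144216081*(+1) = -1 (each basis 2-blade squares to minus the product of its generators' squares); cross terms between blades sharing an index anticommute and cancel. So B^2 = -1.
Answer: rotation, certificate B^2 = -1. The class reads off the invariant scalar -1 directly.
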